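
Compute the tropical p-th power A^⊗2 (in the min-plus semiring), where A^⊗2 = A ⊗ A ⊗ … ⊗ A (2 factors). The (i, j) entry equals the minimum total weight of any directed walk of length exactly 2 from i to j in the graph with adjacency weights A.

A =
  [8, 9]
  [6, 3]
A^⊗2 =
  [15, 12]
  [9, 6]

Each entry (A^⊗2)_ij equals the minimum over all length-2 walks i = v_0 → v_1 → … → v_2 = j of Σ_t A[v_t][v_{t+1}]. For example, for (i, j) = (0, 1) we minimise over 2 possible intermediate vertex sequences; the minimum is 12, attained along the walk 0 → 1 → 1.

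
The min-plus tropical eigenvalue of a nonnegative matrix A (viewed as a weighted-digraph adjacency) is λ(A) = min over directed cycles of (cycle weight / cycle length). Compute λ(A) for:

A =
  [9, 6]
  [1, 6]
λ(A) = 7/2

Enumerate directed cycles and compute their means (weight / length). Sample:
  cycle 0 → 0: weight = 9, length = 1, mean = 9/1 ≈ 9.000
  cycle 1 → 1: weight = 6, length = 1, mean = 6/1 ≈ 6.000
  cycle 0 → 1 → 0: weight = 7, length = 2, mean = 7/2 ≈ 3.500
  cycle 1 → 0 → 1: weight = 7, length = 2, mean = 7/2 ≈ 3.500
Minimum mean = 3.500, attained e.g. along the cycle 0 → 1 → 0 with weight 7 and length 2. So λ(A) = 7/2 = 7/2.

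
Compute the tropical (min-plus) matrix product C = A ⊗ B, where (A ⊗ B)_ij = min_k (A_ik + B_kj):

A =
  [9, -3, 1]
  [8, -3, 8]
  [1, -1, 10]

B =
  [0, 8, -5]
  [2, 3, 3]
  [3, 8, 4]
A ⊗ B =
  [-1, 0, 0]
  [-1, 0, 0]
  [1, 2, -4]

Apply the min-plus product entry-by-entry:
  C[0][0] = min over k of (A[0][0] + B[0][0] = 9 + 0 = 9, A[0][1] + B[1][0] = -3 + 2 = -1, A[0][2] + B[2][0] = 1 + 3 = 4) = -1 (attained at k = 1)
  C[0][1] = min over k of (A[0][0] + B[0][1] = 9 + 8 = 17, A[0][1] + B[1][1] = -3 + 3 = 0, A[0][2] + B[2][1] = 1 + 8 = 9) = 0 (attained at k = 1)
  C[0][2] = min over k of (A[0][0] + B[0][2] = 9 + -5 = 4, A[0][1] + B[1][2] = -3 + 3 = 0, A[0][2] + B[2][2] = 1 + 4 = 5) = 0 (attained at k = 1)
  C[1][0] = min over k of (A[1][0] + B[0][0] = 8 + 0 = 8, A[1][1] + B[1][0] = -3 + 2 = -1, A[1][2] + B[2][0] = 8 + 3 = 11) = -1 (attained at k = 1)
  C[1][1] = min over k of (A[1][0] + B[0][1] = 8 + 8 = 16, A[1][1] + B[1][1] = -3 + 3 = 0, A[1][2] + B[2][1] = 8 + 8 = 16) = 0 (attained at k = 1)
  C[1][2] = min over k of (A[1][0] + B[0][2] = 8 + -5 = 3, A[1][1] + B[1][2] = -3 + 3 = 0, A[1][2] + B[2][2] = 8 + 4 = 12) = 0 (attained at k = 1)
  C[2][0] = min over k of (A[2][0] + B[0][0] = 1 + 0 = 1, A[2][1] + B[1][0] = -1 + 2 = 1, A[2][2] + B[2][0] = 10 + 3 = 13) = 1 (attained at k = 0)
  C[2][1] = min over k of (A[2][0] + B[0][1] = 1 + 8 = 9, A[2][1] + B[1][1] = -1 + 3 = 2, A[2][2] + B[2][1] = 10 + 8 = 18) = 2 (attained at k = 1)
  C[2][2] = min over k of (A[2][0] + B[0][2] = 1 + -5 = -4, A[2][1] + B[1][2] = -1 + 3 = 2, A[2][2] + B[2][2] = 10 + 4 = 14) = -4 (attained at k = 0)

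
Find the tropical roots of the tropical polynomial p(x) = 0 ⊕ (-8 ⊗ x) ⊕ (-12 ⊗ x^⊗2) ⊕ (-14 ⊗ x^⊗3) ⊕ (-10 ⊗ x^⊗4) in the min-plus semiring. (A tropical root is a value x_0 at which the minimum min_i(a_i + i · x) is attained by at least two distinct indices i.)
Roots: {-4, 2, 4, 8}

Each tropical root is a break point of the lower envelope of the lines y = a_i + i · x (there are 5 lines, with slopes 0, 1, ..., 4). Only the lines that attain the minimum somewhere contribute to roots; other lines are dominated. Here the surviving (envelope) indices are i = 4, i = 3, i = 2, i = 1, i = 0.
Intersections between consecutive envelope lines give the roots: for adjacent envelope indices i < j the intersection is x = (a_i − a_j) / (j − i). Reading off the sorted break points: {-4, 2, 4, 8}.
Verification: at each break x_0, at least two indices attain the minimum of min_i(a_i + i · x_0).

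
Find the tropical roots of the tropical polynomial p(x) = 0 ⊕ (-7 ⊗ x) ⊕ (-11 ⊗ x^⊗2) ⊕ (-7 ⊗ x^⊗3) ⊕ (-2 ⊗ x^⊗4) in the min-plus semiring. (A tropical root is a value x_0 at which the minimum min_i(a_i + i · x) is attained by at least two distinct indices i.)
Roots: {-5, -4, 4, 7}

Each tropical root is a break point of the lower envelope of the lines y = a_i + i · x (there are 5 lines, with slopes 0, 1, ..., 4). Only the lines that attain the minimum somewhere contribute to roots; other lines are dominated. Here the surviving (envelope) indices are i = 4, i = 3, i = 2, i = 1, i = 0.
Intersections between consecutive envelope lines give the roots: for adjacent envelope indices i < j the intersection is x = (a_i − a_j) / (j − i). Reading off the sorted break points: {-5, -4, 4, 7}.
Verification: at each break x_0, at least two indices attain the minimum of min_i(a_i + i · x_0).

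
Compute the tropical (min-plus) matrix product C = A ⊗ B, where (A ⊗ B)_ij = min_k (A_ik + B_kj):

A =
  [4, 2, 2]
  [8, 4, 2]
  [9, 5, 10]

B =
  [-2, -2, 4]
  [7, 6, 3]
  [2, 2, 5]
A ⊗ B =
  [2, 2, 5]
  [4, 4, 7]
  [7, 7, 8]

Apply the min-plus product entry-by-entry:
  C[0][0] = min over k of (A[0][0] + B[0][0] = 4 + -2 = 2, A[0][1] + B[1][0] = 2 + 7 = 9, A[0][2] + B[2][0] = 2 + 2 = 4) = 2 (attained at k = 0)
  C[0][1] = min over k of (A[0][0] + B[0][1] = 4 + -2 = 2, A[0][1] + B[1][1] = 2 + 6 = 8, A[0][2] + B[2][1] = 2 + 2 = 4) = 2 (attained at k = 0)
  C[0][2] = min over k of (A[0][0] + B[0][2] = 4 + 4 = 8, A[0][1] + B[1][2] = 2 + 3 = 5, A[0][2] + B[2][2] = 2 + 5 = 7) = 5 (attained at k = 1)
  C[1][0] = min over k of (A[1][0] + B[0][0] = 8 + -2 = 6, A[1][1] + B[1][0] = 4 + 7 = 11, A[1][2] + B[2][0] = 2 + 2 = 4) = 4 (attained at k = 2)
  C[1][1] = min over k of (A[1][0] + B[0][1] = 8 + -2 = 6, A[1][1] + B[1][1] = 4 + 6 = 10, A[1][2] + B[2][1] = 2 + 2 = 4) = 4 (attained at k = 2)
  C[1][2] = min over k of (A[1][0] + B[0][2] = 8 + 4 = 12, A[1][1] + B[1][2] = 4 + 3 = 7, A[1][2] + B[2][2] = 2 + 5 = 7) = 7 (attained at k = 1)
  C[2][0] = min over k of (A[2][0] + B[0][0] = 9 + -2 = 7, A[2][1] + B[1][0] = 5 + 7 = 12, A[2][2] + B[2][0] = 10 + 2 = 12) = 7 (attained at k = 0)
  C[2][1] = min over k of (A[2][0] + B[0][1] = 9 + -2 = 7, A[2][1] + B[1][1] = 5 + 6 = 11, A[2][2] + B[2][1] = 10 + 2 = 12) = 7 (attained at k = 0)
  C[2][2] = min over k of (A[2][0] + B[0][2] = 9 + 4 = 13, A[2][1] + B[1][2] = 5 + 3 = 8, A[2][2] + B[2][2] = 10 + 5 = 15) = 8 (attained at k = 1)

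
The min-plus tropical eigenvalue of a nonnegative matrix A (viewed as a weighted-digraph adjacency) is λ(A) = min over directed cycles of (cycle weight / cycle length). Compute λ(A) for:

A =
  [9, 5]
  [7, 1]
λ(A) = 1

Enumerate directed cycles and compute their means (weight / length). Sample:
  cycle 0 → 0: weight = 9, length = 1, mean = 9/1 ≈ 9.000
  cycle 1 → 1: weight = 1, length = 1, mean = 1/1 ≈ 1.000
  cycle 0 → 1 → 0: weight = 12, length = 2, mean = 12/2 ≈ 6.000
  cycle 1 → 0 → 1: weight = 12, length = 2, mean = 12/2 ≈ 6.000
Minimum mean = 1.000, attained e.g. along the cycle 1 → 1 with weight 1 and length 1. So λ(A) = 1/1 = 1.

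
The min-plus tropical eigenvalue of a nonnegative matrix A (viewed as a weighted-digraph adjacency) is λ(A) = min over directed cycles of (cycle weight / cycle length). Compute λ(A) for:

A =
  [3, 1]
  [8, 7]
λ(A) = 3

Enumerate directed cycles and compute their means (weight / length). Sample:
  cycle 0 → 0: weight = 3, length = 1, mean = 3/1 ≈ 3.000
  cycle 1 → 1: weight = 7, length = 1, mean = 7/1 ≈ 7.000
  cycle 0 → 1 → 0: weight = 9, length = 2, mean = 9/2 ≈ 4.500
  cycle 1 → 0 → 1: weight = 9, length = 2, mean = 9/2 ≈ 4.500
Minimum mean = 3.000, attained e.g. along the cycle 0 → 0 with weight 3 and length 1. So λ(A) = 3/1 = 3.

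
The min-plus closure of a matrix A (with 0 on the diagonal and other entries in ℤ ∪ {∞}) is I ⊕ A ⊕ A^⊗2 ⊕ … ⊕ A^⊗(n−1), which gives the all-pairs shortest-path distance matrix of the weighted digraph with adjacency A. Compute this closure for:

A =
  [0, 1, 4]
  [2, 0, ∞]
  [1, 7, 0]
Closure =
  [0, 1, 4]
  [2, 0, 6]
  [1, 2, 0]

This is the Floyd-Warshall all-pairs shortest-path computation. For each intermediate vertex k = 0, 1, …, 2, update dist[i][j] ← min(dist[i][j], dist[i][k] + dist[k][j]). The final matrix gives, for each (i, j), the minimum total weight of any directed path from i to j (possibly empty when i = j).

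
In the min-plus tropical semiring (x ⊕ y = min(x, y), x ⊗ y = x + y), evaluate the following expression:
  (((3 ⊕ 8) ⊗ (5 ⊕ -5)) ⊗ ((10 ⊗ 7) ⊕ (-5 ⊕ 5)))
(((3 ⊕ 8) ⊗ (5 ⊕ -5)) ⊗ ((10 ⊗ 7) ⊕ (-5 ⊕ 5))) = -7

Expand innermost to outermost. Recall ⊕ takes the minimum of its arguments and ⊗ takes their sum. Working out the expression (((3 ⊕ 8) ⊗ (5 ⊕ -5)) ⊗ ((10 ⊗ 7) ⊕ (-5 ⊕ 5))) gives -7.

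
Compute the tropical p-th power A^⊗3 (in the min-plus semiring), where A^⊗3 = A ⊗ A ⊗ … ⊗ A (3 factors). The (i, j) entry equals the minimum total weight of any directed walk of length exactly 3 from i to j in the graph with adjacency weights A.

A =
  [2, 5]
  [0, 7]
A^⊗3 =
  [6, 9]
  [4, 7]

Each entry (A^⊗3)_ij equals the minimum over all length-3 walks i = v_0 → v_1 → … → v_3 = j of Σ_t A[v_t][v_{t+1}]. For example, for (i, j) = (0, 1) we minimise over 4 possible intermediate vertex sequences; the minimum is 9, attained along the walk 0 → 0 → 0 → 1.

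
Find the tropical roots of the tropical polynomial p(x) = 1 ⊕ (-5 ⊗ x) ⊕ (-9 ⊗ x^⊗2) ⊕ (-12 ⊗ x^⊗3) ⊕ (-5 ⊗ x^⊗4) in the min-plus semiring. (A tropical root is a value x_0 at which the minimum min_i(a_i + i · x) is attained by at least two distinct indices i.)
Roots: {-7, 3, 4, 6}

Each tropical root is a break point of the lower envelope of the lines y = a_i + i · x (there are 5 lines, with slopes 0, 1, ..., 4). Only the lines that attain the minimum somewhere contribute to roots; other lines are dominated. Here the surviving (envelope) indices are i = 4, i = 3, i = 2, i = 1, i = 0.
Intersections between consecutive envelope lines give the roots: for adjacent envelope indices i < j the intersection is x = (a_i − a_j) / (j − i). Reading off the sorted break points: {-7, 3, 4, 6}.
Verification: at each break x_0, at least two indices attain the minimum of min_i(a_i + i · x_0).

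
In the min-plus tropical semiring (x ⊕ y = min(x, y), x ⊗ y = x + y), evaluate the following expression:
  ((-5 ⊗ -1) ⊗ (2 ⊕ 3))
((-5 ⊗ -1) ⊗ (2 ⊕ 3)) = -4

Expand innermost to outermost. Recall ⊕ takes the minimum of its arguments and ⊗ takes their sum. Working out the expression ((-5 ⊗ -1) ⊗ (2 ⊕ 3)) gives -4.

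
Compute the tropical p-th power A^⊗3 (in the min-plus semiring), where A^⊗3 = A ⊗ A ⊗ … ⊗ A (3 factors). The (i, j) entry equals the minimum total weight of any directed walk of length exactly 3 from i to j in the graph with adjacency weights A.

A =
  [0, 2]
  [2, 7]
A^⊗3 =
  [0, 2]
  [2, 4]

Each entry (A^⊗3)_ij equals the minimum over all length-3 walks i = v_0 → v_1 → … → v_3 = j of Σ_t A[v_t][v_{t+1}]. For example, for (i, j) = (0, 1) we minimise over 4 possible intermediate vertex sequences; the minimum is 2, attained along the walk 0 → 0 → 0 → 1.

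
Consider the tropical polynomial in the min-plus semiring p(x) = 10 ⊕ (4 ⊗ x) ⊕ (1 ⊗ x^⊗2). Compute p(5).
p(5) = 9

A tropical monomial a ⊗ x^⊗i evaluates to a + i · x. Evaluating each term at x = 5:
  Term 0 contributes 10 + 0 · 5 = 10
  Term 1 contributes 4 + 1 · 5 = 9
  Term 2 contributes 1 + 2 · 5 = 11
p(5) = ⊕ of these = min[10, 9, 11] = 9.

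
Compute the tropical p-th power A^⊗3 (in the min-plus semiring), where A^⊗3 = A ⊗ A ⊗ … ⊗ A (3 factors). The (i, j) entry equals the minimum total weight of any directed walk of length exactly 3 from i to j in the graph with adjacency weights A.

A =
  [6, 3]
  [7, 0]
A^⊗3 =
  [10, 3]
  [7, 0]

Each entry (A^⊗3)_ij equals the minimum over all length-3 walks i = v_0 → v_1 → … → v_3 = j of Σ_t A[v_t][v_{t+1}]. For example, for (i, j) = (0, 1) we minimise over 4 possible intermediate vertex sequences; the minimum is 3, attained along the walk 0 → 1 → 1 → 1.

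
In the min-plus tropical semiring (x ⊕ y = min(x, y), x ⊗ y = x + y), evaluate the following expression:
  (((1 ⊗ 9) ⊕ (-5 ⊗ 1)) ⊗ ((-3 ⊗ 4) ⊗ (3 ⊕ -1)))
(((1 ⊗ 9) ⊕ (-5 ⊗ 1)) ⊗ ((-3 ⊗ 4) ⊗ (3 ⊕ -1))) = -4

Expand innermost to outermost. Recall ⊕ takes the minimum of its arguments and ⊗ takes their sum. Working out the expression (((1 ⊗ 9) ⊕ (-5 ⊗ 1)) ⊗ ((-3 ⊗ 4) ⊗ (3 ⊕ -1))) gives -4.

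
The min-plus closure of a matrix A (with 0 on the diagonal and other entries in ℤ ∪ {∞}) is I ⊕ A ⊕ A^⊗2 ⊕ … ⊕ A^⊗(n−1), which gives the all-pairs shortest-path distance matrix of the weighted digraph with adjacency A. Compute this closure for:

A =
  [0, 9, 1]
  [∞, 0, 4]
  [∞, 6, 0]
Closure =
  [0, 7, 1]
  [∞, 0, 4]
  [∞, 6, 0]

This is the Floyd-Warshall all-pairs shortest-path computation. For each intermediate vertex k = 0, 1, …, 2, update dist[i][j] ← min(dist[i][j], dist[i][k] + dist[k][j]). The final matrix gives, for each (i, j), the minimum total weight of any directed path from i to j (possibly empty when i = j).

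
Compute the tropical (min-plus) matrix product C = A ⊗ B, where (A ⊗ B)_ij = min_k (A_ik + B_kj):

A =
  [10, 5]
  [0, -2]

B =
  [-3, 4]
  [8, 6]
A ⊗ B =
  [7, 11]
  [-3, 4]

Apply the min-plus product entry-by-entry:
  C[0][0] = min over k of (A[0][0] + B[0][0] = 10 + -3 = 7, A[0][1] + B[1][0] = 5 + 8 = 13) = 7 (attained at k = 0)
  C[0][1] = min over k of (A[0][0] + B[0][1] = 10 + 4 = 14, A[0][1] + B[1][1] = 5 + 6 = 11) = 11 (attained at k = 1)
  C[1][0] = min over k of (A[1][0] + B[0][0] = 0 + -3 = -3, A[1][1] + B[1][0] = -2 + 8 = 6) = -3 (attained at k = 0)
  C[1][1] = min over k of (A[1][0] + B[0][1] = 0 + 4 = 4, A[1][1] + B[1][1] = -2 + 6 = 4) = 4 (attained at k = 0)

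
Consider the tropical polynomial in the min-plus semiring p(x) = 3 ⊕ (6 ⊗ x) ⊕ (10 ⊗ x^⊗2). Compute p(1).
p(1) = 3

A tropical monomial a ⊗ x^⊗i evaluates to a + i · x. Evaluating each term at x = 1:
  Term 0 contributes 3 + 0 · 1 = 3
  Term 1 contributes 6 + 1 · 1 = 7
  Term 2 contributes 10 + 2 · 1 = 12
p(1) = ⊕ of these = min[3, 7, 12] = 3.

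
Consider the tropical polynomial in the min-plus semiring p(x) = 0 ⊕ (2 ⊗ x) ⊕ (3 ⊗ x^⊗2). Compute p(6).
p(6) = 0

A tropical monomial a ⊗ x^⊗i evaluates to a + i · x. Evaluating each term at x = 6:
  Term 0 contributes 0 + 0 · 6 = 0
  Term 1 contributes 2 + 1 · 6 = 8
  Term 2 contributes 3 + 2 · 6 = 15
p(6) = ⊕ of these = min[0, 8, 15] = 0.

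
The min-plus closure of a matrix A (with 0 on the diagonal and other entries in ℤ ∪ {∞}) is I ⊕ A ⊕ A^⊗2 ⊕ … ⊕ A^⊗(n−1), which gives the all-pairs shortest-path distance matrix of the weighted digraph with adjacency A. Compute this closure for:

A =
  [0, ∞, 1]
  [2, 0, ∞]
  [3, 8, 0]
Closure =
  [0, 9, 1]
  [2, 0, 3]
  [3, 8, 0]

This is the Floyd-Warshall all-pairs shortest-path computation. For each intermediate vertex k = 0, 1, …, 2, update dist[i][j] ← min(dist[i][j], dist[i][k] + dist[k][j]). The final matrix gives, for each (i, j), the minimum total weight of any directed path from i to j (possibly empty when i = j).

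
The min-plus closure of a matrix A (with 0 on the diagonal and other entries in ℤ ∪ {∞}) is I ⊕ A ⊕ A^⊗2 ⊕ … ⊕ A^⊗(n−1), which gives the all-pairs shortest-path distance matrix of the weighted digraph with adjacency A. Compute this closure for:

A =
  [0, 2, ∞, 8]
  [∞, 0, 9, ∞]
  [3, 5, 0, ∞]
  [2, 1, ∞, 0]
Closure =
  [0, 2, 11, 8]
  [12, 0, 9, 20]
  [3, 5, 0, 11]
  [2, 1, 10, 0]

This is the Floyd-Warshall all-pairs shortest-path computation. For each intermediate vertex k = 0, 1, …, 3, update dist[i][j] ← min(dist[i][j], dist[i][k] + dist[k][j]). The final matrix gives, for each (i, j), the minimum total weight of any directed path from i to j (possibly empty when i = j).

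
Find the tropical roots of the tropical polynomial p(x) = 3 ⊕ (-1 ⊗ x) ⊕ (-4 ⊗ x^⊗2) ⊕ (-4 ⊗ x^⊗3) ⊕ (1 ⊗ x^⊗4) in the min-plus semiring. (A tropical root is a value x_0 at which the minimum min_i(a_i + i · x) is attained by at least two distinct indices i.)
Roots: {-5, 0, 3, 4}

Each tropical root is a break point of the lower envelope of the lines y = a_i + i · x (there are 5 lines, with slopes 0, 1, ..., 4). Only the lines that attain the minimum somewhere contribute to roots; other lines are dominated. Here the surviving (envelope) indices are i = 4, i = 3, i = 2, i = 1, i = 0.
Intersections between consecutive envelope lines give the roots: for adjacent envelope indices i < j the intersection is x = (a_i − a_j) / (j − i). Reading off the sorted break points: {-5, 0, 3, 4}.
Verification: at each break x_0, at least two indices attain the minimum of min_i(a_i + i · x_0).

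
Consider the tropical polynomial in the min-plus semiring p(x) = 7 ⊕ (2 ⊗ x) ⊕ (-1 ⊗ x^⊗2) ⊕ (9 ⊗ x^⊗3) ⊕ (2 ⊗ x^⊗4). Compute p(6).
p(6) = 7

A tropical monomial a ⊗ x^⊗i evaluates to a + i · x. Evaluating each term at x = 6:
  Term 0 contributes 7 + 0 · 6 = 7
  Term 1 contributes 2 + 1 · 6 = 8
  Term 2 contributes -1 + 2 · 6 = 11
  Term 3 contributes 9 + 3 · 6 = 27
  Term 4 contributes 2 + 4 · 6 = 26
p(6) = ⊕ of these = min[7, 8, 11, 27, 26] = 7.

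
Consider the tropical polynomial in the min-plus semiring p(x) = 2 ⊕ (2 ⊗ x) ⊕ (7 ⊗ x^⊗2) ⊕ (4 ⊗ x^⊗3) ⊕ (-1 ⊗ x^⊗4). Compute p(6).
p(6) = 2

A tropical monomial a ⊗ x^⊗i evaluates to a + i · x. Evaluating each term at x = 6:
  Term 0 contributes 2 + 0 · 6 = 2
  Term 1 contributes 2 + 1 · 6 = 8
  Term 2 contributes 7 + 2 · 6 = 19
  Term 3 contributes 4 + 3 · 6 = 22
  Term 4 contributes -1 + 4 · 6 = 23
p(6) = ⊕ of these = min[2, 8, 19, 22, 23] = 2.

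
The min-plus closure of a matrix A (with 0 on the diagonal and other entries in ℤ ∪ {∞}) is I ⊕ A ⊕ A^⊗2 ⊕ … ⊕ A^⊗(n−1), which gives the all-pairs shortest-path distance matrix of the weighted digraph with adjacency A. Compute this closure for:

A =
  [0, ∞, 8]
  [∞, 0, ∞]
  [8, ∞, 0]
Closure =
  [0, ∞, 8]
  [∞, 0, ∞]
  [8, ∞, 0]

This is the Floyd-Warshall all-pairs shortest-path computation. For each intermediate vertex k = 0, 1, …, 2, update dist[i][j] ← min(dist[i][j], dist[i][k] + dist[k][j]). The final matrix gives, for each (i, j), the minimum total weight of any directed path from i to j (possibly empty when i = j).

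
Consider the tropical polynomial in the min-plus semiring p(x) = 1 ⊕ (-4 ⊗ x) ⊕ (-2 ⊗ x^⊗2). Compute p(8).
p(8) = 1

A tropical monomial a ⊗ x^⊗i evaluates to a + i · x. Evaluating each term at x = 8:
  Term 0 contributes 1 + 0 · 8 = 1
  Term 1 contributes -4 + 1 · 8 = 4
  Term 2 contributes -2 + 2 · 8 = 14
p(8) = ⊕ of these = min[1, 4, 14] = 1.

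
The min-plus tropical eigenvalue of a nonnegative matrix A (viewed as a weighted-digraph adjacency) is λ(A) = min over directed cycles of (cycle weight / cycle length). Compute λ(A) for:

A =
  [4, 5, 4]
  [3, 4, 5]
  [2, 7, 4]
λ(A) = 3

Enumerate directed cycles and compute their means (weight / length). Sample:
  cycle 0 → 0: weight = 4, length = 1, mean = 4/1 ≈ 4.000
  cycle 1 → 1: weight = 4, length = 1, mean = 4/1 ≈ 4.000
  cycle 2 → 2: weight = 4, length = 1, mean = 4/1 ≈ 4.000
  cycle 0 → 1 → 0: weight = 8, length = 2, mean = 8/2 ≈ 4.000
  cycle 0 → 2 → 0: weight = 6, length = 2, mean = 6/2 ≈ 3.000
  cycle 1 → 0 → 1: weight = 8, length = 2, mean = 8/2 ≈ 4.000
Minimum mean = 3.000, attained e.g. along the cycle 0 → 2 → 0 with weight 6 and length 2. So λ(A) = 6/2 = 3.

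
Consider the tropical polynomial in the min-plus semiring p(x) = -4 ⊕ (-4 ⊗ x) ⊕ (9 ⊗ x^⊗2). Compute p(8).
p(8) = -4

A tropical monomial a ⊗ x^⊗i evaluates to a + i · x. Evaluating each term at x = 8:
  Term 0 contributes -4 + 0 · 8 = -4
  Term 1 contributes -4 + 1 · 8 = 4
  Term 2 contributes 9 + 2 · 8 = 25
p(8) = ⊕ of these = min[-4, 4, 25] = -4.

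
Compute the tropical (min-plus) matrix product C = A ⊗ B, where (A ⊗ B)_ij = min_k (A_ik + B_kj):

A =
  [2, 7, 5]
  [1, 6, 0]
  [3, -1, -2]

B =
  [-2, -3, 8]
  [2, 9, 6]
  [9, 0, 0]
A ⊗ B =
  [0, -1, 5]
  [-1, -2, 0]
  [1, -2, -2]

Apply the min-plus product entry-by-entry:
  C[0][0] = min over k of (A[0][0] + B[0][0] = 2 + -2 = 0, A[0][1] + B[1][0] = 7 + 2 = 9, A[0][2] + B[2][0] = 5 + 9 = 14) = 0 (attained at k = 0)
  C[0][1] = min over k of (A[0][0] + B[0][1] = 2 + -3 = -1, A[0][1] + B[1][1] = 7 + 9 = 16, A[0][2] + B[2][1] = 5 + 0 = 5) = -1 (attained at k = 0)
  C[0][2] = min over k of (A[0][0] + B[0][2] = 2 + 8 = 10, A[0][1] + B[1][2] = 7 + 6 = 13, A[0][2] + B[2][2] = 5 + 0 = 5) = 5 (attained at k = 2)
  C[1][0] = min over k of (A[1][0] + B[0][0] = 1 + -2 = -1, A[1][1] + B[1][0] = 6 + 2 = 8, A[1][2] + B[2][0] = 0 + 9 = 9) = -1 (attained at k = 0)
  C[1][1] = min over k of (A[1][0] + B[0][1] = 1 + -3 = -2, A[1][1] + B[1][1] = 6 + 9 = 15, A[1][2] + B[2][1] = 0 + 0 = 0) = -2 (attained at k = 0)
  C[1][2] = min over k of (A[1][0] + B[0][2] = 1 + 8 = 9, A[1][1] + B[1][2] = 6 + 6 = 12, A[1][2] + B[2][2] = 0 + 0 = 0) = 0 (attained at k = 2)
  C[2][0] = min over k of (A[2][0] + B[0][0] = 3 + -2 = 1, A[2][1] + B[1][0] = -1 + 2 = 1, A[2][2] + B[2][0] = -2 + 9 = 7) = 1 (attained at k = 0)
  C[2][1] = min over k of (A[2][0] + B[0][1] = 3 + -3 = 0, A[2][1] + B[1][1] = -1 + 9 = 8, A[2][2] + B[2][1] = -2 + 0 = -2) = -2 (attained at k = 2)
  C[2][2] = min over k of (A[2][0] + B[0][2] = 3 + 8 = 11, A[2][1] + B[1][2] = -1 + 6 = 5, A[2][2] + B[2][2] = -2 + 0 = -2) = -2 (attained at k = 2)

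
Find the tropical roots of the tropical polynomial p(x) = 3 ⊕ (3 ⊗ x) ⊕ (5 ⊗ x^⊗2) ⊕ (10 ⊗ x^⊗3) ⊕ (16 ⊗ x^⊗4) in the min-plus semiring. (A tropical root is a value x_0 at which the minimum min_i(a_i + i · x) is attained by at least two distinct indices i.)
Roots: {-6, -5, -2, 0}

Each tropical root is a break point of the lower envelope of the lines y = a_i + i · x (there are 5 lines, with slopes 0, 1, ..., 4). Only the lines that attain the minimum somewhere contribute to roots; other lines are dominated. Here the surviving (envelope) indices are i = 4, i = 3, i = 2, i = 1, i = 0.
Intersections between consecutive envelope lines give the roots: for adjacent envelope indices i < j the intersection is x = (a_i − a_j) / (j − i). Reading off the sorted break points: {-6, -5, -2, 0}.
Verification: at each break x_0, at least two indices attain the minimum of min_i(a_i + i · x_0).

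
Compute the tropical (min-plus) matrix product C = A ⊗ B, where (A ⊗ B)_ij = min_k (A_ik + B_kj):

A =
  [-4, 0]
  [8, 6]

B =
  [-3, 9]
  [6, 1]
A ⊗ B =
  [-7, 1]
  [5, 7]

Apply the min-plus product entry-by-entry:
  C[0][0] = min over k of (A[0][0] + B[0][0] = -4 + -3 = -7, A[0][1] + B[1][0] = 0 + 6 = 6) = -7 (attained at k = 0)
  C[0][1] = min over k of (A[0][0] + B[0][1] = -4 + 9 = 5, A[0][1] + B[1][1] = 0 + 1 = 1) = 1 (attained at k = 1)
  C[1][0] = min over k of (A[1][0] + B[0][0] = 8 + -3 = 5, A[1][1] + B[1][0] = 6 + 6 = 12) = 5 (attained at k = 0)
  C[1][1] = min over k of (A[1][0] + B[0][1] = 8 + 9 = 17, A[1][1] + B[1][1] = 6 + 1 = 7) = 7 (attained at k = 1)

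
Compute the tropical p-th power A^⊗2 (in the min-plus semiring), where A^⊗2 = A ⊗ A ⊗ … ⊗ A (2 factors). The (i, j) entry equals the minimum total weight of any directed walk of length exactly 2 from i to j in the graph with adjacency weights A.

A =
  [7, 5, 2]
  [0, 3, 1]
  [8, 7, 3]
A^⊗2 =
  [5, 8, 5]
  [3, 5, 2]
  [7, 10, 6]

Each entry (A^⊗2)_ij equals the minimum over all length-2 walks i = v_0 → v_1 → … → v_2 = j of Σ_t A[v_t][v_{t+1}]. For example, for (i, j) = (0, 2) we minimise over 3 possible intermediate vertex sequences; the minimum is 5, attained along the walk 0 → 2 → 2.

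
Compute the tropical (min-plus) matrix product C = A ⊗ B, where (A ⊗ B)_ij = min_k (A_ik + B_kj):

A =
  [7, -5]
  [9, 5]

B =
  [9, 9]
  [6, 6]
A ⊗ B =
  [1, 1]
  [11, 11]

Apply the min-plus product entry-by-entry:
  C[0][0] = min over k of (A[0][0] + B[0][0] = 7 + 9 = 16, A[0][1] + B[1][0] = -5 + 6 = 1) = 1 (attained at k = 1)
  C[0][1] = min over k of (A[0][0] + B[0][1] = 7 + 9 = 16, A[0][1] + B[1][1] = -5 + 6 = 1) = 1 (attained at k = 1)
  C[1][0] = min over k of (A[1][0] + B[0][0] = 9 + 9 = 18, A[1][1] + B[1][0] = 5 + 6 = 11) = 11 (attained at k = 1)
  C[1][1] = min over k of (A[1][0] + B[0][1] = 9 + 9 = 18, A[1][1] + B[1][1] = 5 + 6 = 11) = 11 (attained at k = 1)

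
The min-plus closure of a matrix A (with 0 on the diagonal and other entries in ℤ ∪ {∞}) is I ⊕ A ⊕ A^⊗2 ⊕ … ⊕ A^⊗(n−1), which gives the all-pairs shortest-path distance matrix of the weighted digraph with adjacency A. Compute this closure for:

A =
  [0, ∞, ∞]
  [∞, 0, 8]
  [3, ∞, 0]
Closure =
  [0, ∞, ∞]
  [11, 0, 8]
  [3, ∞, 0]

This is the Floyd-Warshall all-pairs shortest-path computation. For each intermediate vertex k = 0, 1, …, 2, update dist[i][j] ← min(dist[i][j], dist[i][k] + dist[k][j]). The final matrix gives, for each (i, j), the minimum total weight of any directed path from i to j (possibly empty when i = j).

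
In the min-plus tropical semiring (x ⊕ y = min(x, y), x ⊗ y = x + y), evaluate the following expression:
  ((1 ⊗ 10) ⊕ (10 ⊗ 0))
((1 ⊗ 10) ⊕ (10 ⊗ 0)) = 10

Expand innermost to outermost. Recall ⊕ takes the minimum of its arguments and ⊗ takes their sum. Working out the expression ((1 ⊗ 10) ⊕ (10 ⊗ 0)) gives 10.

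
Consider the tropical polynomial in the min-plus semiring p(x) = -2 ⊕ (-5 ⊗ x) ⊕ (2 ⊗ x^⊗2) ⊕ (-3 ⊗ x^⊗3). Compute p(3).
p(3) = -2

A tropical monomial a ⊗ x^⊗i evaluates to a + i · x. Evaluating each term at x = 3:
  Term 0 contributes -2 + 0 · 3 = -2
  Term 1 contributes -5 + 1 · 3 = -2
  Term 2 contributes 2 + 2 · 3 = 8
  Term 3 contributes -3 + 3 · 3 = 6
p(3) = ⊕ of these = min[-2, -2, 8, 6] = -2.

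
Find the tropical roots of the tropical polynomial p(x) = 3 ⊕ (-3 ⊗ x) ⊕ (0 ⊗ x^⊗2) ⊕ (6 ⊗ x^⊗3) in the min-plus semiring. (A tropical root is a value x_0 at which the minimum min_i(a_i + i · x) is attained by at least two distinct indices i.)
Roots: {-6, -3, 6}

Each tropical root is a break point of the lower envelope of the lines y = a_i + i · x (there are 4 lines, with slopes 0, 1, ..., 3). Only the lines that attain the minimum somewhere contribute to roots; other lines are dominated. Here the surviving (envelope) indices are i = 3, i = 2, i = 1, i = 0.
Intersections between consecutive envelope lines give the roots: for adjacent envelope indices i < j the intersection is x = (a_i − a_j) / (j − i). Reading off the sorted break points: {-6, -3, 6}.
Verification: at each break x_0, at least two indices attain the minimum of min_i(a_i + i · x_0).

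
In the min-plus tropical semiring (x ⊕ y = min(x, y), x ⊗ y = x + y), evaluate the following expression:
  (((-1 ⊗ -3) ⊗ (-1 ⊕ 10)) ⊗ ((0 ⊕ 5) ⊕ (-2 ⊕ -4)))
(((-1 ⊗ -3) ⊗ (-1 ⊕ 10)) ⊗ ((0 ⊕ 5) ⊕ (-2 ⊕ -4))) = -9

Expand innermost to outermost. Recall ⊕ takes the minimum of its arguments and ⊗ takes their sum. Working out the expression (((-1 ⊗ -3) ⊗ (-1 ⊕ 10)) ⊗ ((0 ⊕ 5) ⊕ (-2 ⊕ -4))) gives -9.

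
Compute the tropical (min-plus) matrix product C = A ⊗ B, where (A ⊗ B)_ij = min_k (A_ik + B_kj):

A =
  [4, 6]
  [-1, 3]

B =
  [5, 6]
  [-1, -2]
A ⊗ B =
  [5, 4]
  [2, 1]

Apply the min-plus product entry-by-entry:
  C[0][0] = min over k of (A[0][0] + B[0][0] = 4 + 5 = 9, A[0][1] + B[1][0] = 6 + -1 = 5) = 5 (attained at k = 1)
  C[0][1] = min over k of (A[0][0] + B[0][1] = 4 + 6 = 10, A[0][1] + B[1][1] = 6 + -2 = 4) = 4 (attained at k = 1)
  C[1][0] = min over k of (A[1][0] + B[0][0] = -1 + 5 = 4, A[1][1] + B[1][0] = 3 + -1 = 2) = 2 (attained at k = 1)
  C[1][1] = min over k of (A[1][0] + B[0][1] = -1 + 6 = 5, A[1][1] + B[1][1] = 3 + -2 = 1) = 1 (attained at k = 1)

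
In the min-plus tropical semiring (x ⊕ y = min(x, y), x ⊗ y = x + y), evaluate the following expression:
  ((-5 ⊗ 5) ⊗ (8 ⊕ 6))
((-5 ⊗ 5) ⊗ (8 ⊕ 6)) = 6

Expand innermost to outermost. Recall ⊕ takes the minimum of its arguments and ⊗ takes their sum. Working out the expression ((-5 ⊗ 5) ⊗ (8 ⊕ 6)) gives 6.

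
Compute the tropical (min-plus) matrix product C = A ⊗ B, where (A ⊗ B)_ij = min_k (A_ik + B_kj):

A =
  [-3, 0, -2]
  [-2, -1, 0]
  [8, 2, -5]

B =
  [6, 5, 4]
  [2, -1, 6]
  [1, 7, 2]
A ⊗ B =
  [-1, -1, 0]
  [1, -2, 2]
  [-4, 1, -3]

Apply the min-plus product entry-by-entry:
  C[0][0] = min over k of (A[0][0] + B[0][0] = -3 + 6 = 3, A[0][1] + B[1][0] = 0 + 2 = 2, A[0][2] + B[2][0] = -2 + 1 = -1) = -1 (attained at k = 2)
  C[0][1] = min over k of (A[0][0] + B[0][1] = -3 + 5 = 2, A[0][1] + B[1][1] = 0 + -1 = -1, A[0][2] + B[2][1] = -2 + 7 = 5) = -1 (attained at k = 1)
  C[0][2] = min over k of (A[0][0] + B[0][2] = -3 + 4 = 1, A[0][1] + B[1][2] = 0 + 6 = 6, A[0][2] + B[2][2] = -2 + 2 = 0) = 0 (attained at k = 2)
  C[1][0] = min over k of (A[1][0] + B[0][0] = -2 + 6 = 4, A[1][1] + B[1][0] = -1 + 2 = 1, A[1][2] + B[2][0] = 0 + 1 = 1) = 1 (attained at k = 1)
  C[1][1] = min over k of (A[1][0] + B[0][1] = -2 + 5 = 3, A[1][1] + B[1][1] = -1 + -1 = -2, A[1][2] + B[2][1] = 0 + 7 = 7) = -2 (attained at k = 1)
  C[1][2] = min over k of (A[1][0] + B[0][2] = -2 + 4 = 2, A[1][1] + B[1][2] = -1 + 6 = 5, A[1][2] + B[2][2] = 0 + 2 = 2) = 2 (attained at k = 0)
  C[2][0] = min over k of (A[2][0] + B[0][0] = 8 + 6 = 14, A[2][1] + B[1][0] = 2 + 2 = 4, A[2][2] + B[2][0] = -5 + 1 = -4) = -4 (attained at k = 2)
  C[2][1] = min over k of (A[2][0] + B[0][1] = 8 + 5 = 13, A[2][1] + B[1][1] = 2 + -1 = 1, A[2][2] + B[2][1] = -5 + 7 = 2) = 1 (attained at k = 1)
  C[2][2] = min over k of (A[2][0] + B[0][2] = 8 + 4 = 12, A[2][1] + B[1][2] = 2 + 6 = 8, A[2][2] + B[2][2] = -5 + 2 = -3) = -3 (attained at k = 2)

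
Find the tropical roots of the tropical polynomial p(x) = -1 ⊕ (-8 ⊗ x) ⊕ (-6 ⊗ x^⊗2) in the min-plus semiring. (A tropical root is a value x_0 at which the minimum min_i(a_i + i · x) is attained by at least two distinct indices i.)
Roots: {-2, 7}

Each tropical root is a break point of the lower envelope of the lines y = a_i + i · x (there are 3 lines, with slopes 0, 1, ..., 2). Only the lines that attain the minimum somewhere contribute to roots; other lines are dominated. Here the surviving (envelope) indices are i = 2, i = 1, i = 0.
Intersections between consecutive envelope lines give the roots: for adjacent envelope indices i < j the intersection is x = (a_i − a_j) / (j − i). Reading off the sorted break points: {-2, 7}.
Verification: at each break x_0, at least two indices attain the minimum of min_i(a_i + i · x_0).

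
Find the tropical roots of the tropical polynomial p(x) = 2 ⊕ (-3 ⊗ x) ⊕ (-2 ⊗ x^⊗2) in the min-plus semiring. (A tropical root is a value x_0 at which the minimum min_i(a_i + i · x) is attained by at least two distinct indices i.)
Roots: {-1, 5}

Each tropical root is a break point of the lower envelope of the lines y = a_i + i · x (there are 3 lines, with slopes 0, 1, ..., 2). Only the lines that attain the minimum somewhere contribute to roots; other lines are dominated. Here the surviving (envelope) indices are i = 2, i = 1, i = 0.
Intersections between consecutive envelope lines give the roots: for adjacent envelope indices i < j the intersection is x = (a_i − a_j) / (j − i). Reading off the sorted break points: {-1, 5}.
Verification: at each break x_0, at least two indices attain the minimum of min_i(a_i + i · x_0).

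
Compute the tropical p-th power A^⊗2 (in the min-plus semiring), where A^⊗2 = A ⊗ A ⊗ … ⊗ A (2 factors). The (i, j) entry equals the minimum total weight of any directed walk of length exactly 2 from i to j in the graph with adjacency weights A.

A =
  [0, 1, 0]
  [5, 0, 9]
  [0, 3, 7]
A^⊗2 =
  [0, 1, 0]
  [5, 0, 5]
  [0, 1, 0]

Each entry (A^⊗2)_ij equals the minimum over all length-2 walks i = v_0 → v_1 → … → v_2 = j of Σ_t A[v_t][v_{t+1}]. For example, for (i, j) = (0, 2) we minimise over 3 possible intermediate vertex sequences; the minimum is 0, attained along the walk 0 → 0 → 2.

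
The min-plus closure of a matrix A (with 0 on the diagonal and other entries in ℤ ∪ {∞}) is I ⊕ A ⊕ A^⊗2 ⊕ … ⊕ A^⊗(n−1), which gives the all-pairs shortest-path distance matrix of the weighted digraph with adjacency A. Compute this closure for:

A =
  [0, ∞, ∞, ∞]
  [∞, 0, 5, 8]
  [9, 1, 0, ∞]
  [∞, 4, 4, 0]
Closure =
  [0, ∞, ∞, ∞]
  [14, 0, 5, 8]
  [9, 1, 0, 9]
  [13, 4, 4, 0]

This is the Floyd-Warshall all-pairs shortest-path computation. For each intermediate vertex k = 0, 1, …, 3, update dist[i][j] ← min(dist[i][j], dist[i][k] + dist[k][j]). The final matrix gives, for each (i, j), the minimum total weight of any directed path from i to j (possibly empty when i = j).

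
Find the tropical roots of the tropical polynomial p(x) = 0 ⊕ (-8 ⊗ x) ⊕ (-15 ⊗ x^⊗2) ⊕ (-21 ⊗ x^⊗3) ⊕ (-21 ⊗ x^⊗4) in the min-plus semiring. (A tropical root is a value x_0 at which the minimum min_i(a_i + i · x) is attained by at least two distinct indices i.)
Roots: {0, 6, 7, 8}

Each tropical root is a break point of the lower envelope of the lines y = a_i + i · x (there are 5 lines, with slopes 0, 1, ..., 4). Only the lines that attain the minimum somewhere contribute to roots; other lines are dominated. Here the surviving (envelope) indices are i = 4, i = 3, i = 2, i = 1, i = 0.
Intersections between consecutive envelope lines give the roots: for adjacent envelope indices i < j the intersection is x = (a_i − a_j) / (j − i). Reading off the sorted break points: {0, 6, 7, 8}.
Verification: at each break x_0, at least two indices attain the minimum of min_i(a_i + i · x_0).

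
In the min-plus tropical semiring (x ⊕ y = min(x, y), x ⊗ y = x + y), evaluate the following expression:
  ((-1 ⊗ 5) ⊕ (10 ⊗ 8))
((-1 ⊗ 5) ⊕ (10 ⊗ 8)) = 4

Expand innermost to outermost. Recall ⊕ takes the minimum of its arguments and ⊗ takes their sum. Working out the expression ((-1 ⊗ 5) ⊕ (10 ⊗ 8)) gives 4.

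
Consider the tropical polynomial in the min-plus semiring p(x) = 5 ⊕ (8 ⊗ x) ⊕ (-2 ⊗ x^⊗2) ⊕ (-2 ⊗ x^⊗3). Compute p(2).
p(2) = 2

A tropical monomial a ⊗ x^⊗i evaluates to a + i · x. Evaluating each term at x = 2:
  Term 0 contributes 5 + 0 · 2 = 5
  Term 1 contributes 8 + 1 · 2 = 10
  Term 2 contributes -2 + 2 · 2 = 2
  Term 3 contributes -2 + 3 · 2 = 4
p(2) = ⊕ of these = min[5, 10, 2, 4] = 2.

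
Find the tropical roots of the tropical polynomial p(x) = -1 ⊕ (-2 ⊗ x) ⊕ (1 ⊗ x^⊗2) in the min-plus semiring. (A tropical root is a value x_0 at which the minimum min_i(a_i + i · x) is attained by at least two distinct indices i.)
Roots: {-3, 1}

Each tropical root is a break point of the lower envelope of the lines y = a_i + i · x (there are 3 lines, with slopes 0, 1, ..., 2). Only the lines that attain the minimum somewhere contribute to roots; other lines are dominated. Here the surviving (envelope) indices are i = 2, i = 1, i = 0.
Intersections between consecutive envelope lines give the roots: for adjacent envelope indices i < j the intersection is x = (a_i − a_j) / (j − i). Reading off the sorted break points: {-3, 1}.
Verification: at each break x_0, at least two indices attain the minimum of min_i(a_i + i · x_0).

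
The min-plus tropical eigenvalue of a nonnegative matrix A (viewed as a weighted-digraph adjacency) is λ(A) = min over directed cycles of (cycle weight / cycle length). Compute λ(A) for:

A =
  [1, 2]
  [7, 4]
λ(A) = 1

Enumerate directed cycles and compute their means (weight / length). Sample:
  cycle 0 → 0: weight = 1, length = 1, mean = 1/1 ≈ 1.000
  cycle 1 → 1: weight = 4, length = 1, mean = 4/1 ≈ 4.000
  cycle 0 → 1 → 0: weight = 9, length = 2, mean = 9/2 ≈ 4.500
  cycle 1 → 0 → 1: weight = 9, length = 2, mean = 9/2 ≈ 4.500
Minimum mean = 1.000, attained e.g. along the cycle 0 → 0 with weight 1 and length 1. So λ(A) = 1/1 = 1.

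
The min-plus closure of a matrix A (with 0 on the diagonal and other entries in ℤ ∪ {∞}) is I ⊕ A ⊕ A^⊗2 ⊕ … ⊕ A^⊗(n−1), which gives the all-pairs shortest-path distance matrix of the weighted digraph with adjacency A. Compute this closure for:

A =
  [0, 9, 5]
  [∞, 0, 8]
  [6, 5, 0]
Closure =
  [0, 9, 5]
  [14, 0, 8]
  [6, 5, 0]

This is the Floyd-Warshall all-pairs shortest-path computation. For each intermediate vertex k = 0, 1, …, 2, update dist[i][j] ← min(dist[i][j], dist[i][k] + dist[k][j]). The final matrix gives, for each (i, j), the minimum total weight of any directed path from i to j (possibly empty when i = j).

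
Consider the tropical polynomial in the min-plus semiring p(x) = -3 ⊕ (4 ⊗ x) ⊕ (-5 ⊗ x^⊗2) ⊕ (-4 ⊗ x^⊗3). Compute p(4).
p(4) = -3

A tropical monomial a ⊗ x^⊗i evaluates to a + i · x. Evaluating each term at x = 4:
  Term 0 contributes -3 + 0 · 4 = -3
  Term 1 contributes 4 + 1 · 4 = 8
  Term 2 contributes -5 + 2 · 4 = 3
  Term 3 contributes -4 + 3 · 4 = 8
p(4) = ⊕ of these = min[-3, 8, 3, 8] = -3.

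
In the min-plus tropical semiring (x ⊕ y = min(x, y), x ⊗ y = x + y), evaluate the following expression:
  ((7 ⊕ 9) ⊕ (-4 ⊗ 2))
((7 ⊕ 9) ⊕ (-4 ⊗ 2)) = -2

Expand innermost to outermost. Recall ⊕ takes the minimum of its arguments and ⊗ takes their sum. Working out the expression ((7 ⊕ 9) ⊕ (-4 ⊗ 2)) gives -2.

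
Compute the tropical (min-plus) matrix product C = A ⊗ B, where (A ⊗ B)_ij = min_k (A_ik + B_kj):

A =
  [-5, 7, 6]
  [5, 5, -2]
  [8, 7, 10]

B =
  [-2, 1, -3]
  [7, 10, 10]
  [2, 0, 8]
A ⊗ B =
  [-7, -4, -8]
  [0, -2, 2]
  [6, 9, 5]

Apply the min-plus product entry-by-entry:
  C[0][0] = min over k of (A[0][0] + B[0][0] = -5 + -2 = -7, A[0][1] + B[1][0] = 7 + 7 = 14, A[0][2] + B[2][0] = 6 + 2 = 8) = -7 (attained at k = 0)
  C[0][1] = min over k of (A[0][0] + B[0][1] = -5 + 1 = -4, A[0][1] + B[1][1] = 7 + 10 = 17, A[0][2] + B[2][1] = 6 + 0 = 6) = -4 (attained at k = 0)
  C[0][2] = min over k of (A[0][0] + B[0][2] = -5 + -3 = -8, A[0][1] + B[1][2] = 7 + 10 = 17, A[0][2] + B[2][2] = 6 + 8 = 14) = -8 (attained at k = 0)
  C[1][0] = min over k of (A[1][0] + B[0][0] = 5 + -2 = 3, A[1][1] + B[1][0] = 5 + 7 = 12, A[1][2] + B[2][0] = -2 + 2 = 0) = 0 (attained at k = 2)
  C[1][1] = min over k of (A[1][0] + B[0][1] = 5 + 1 = 6, A[1][1] + B[1][1] = 5 + 10 = 15, A[1][2] + B[2][1] = -2 + 0 = -2) = -2 (attained at k = 2)
  C[1][2] = min over k of (A[1][0] + B[0][2] = 5 + -3 = 2, A[1][1] + B[1][2] = 5 + 10 = 15, A[1][2] + B[2][2] = -2 + 8 = 6) = 2 (attained at k = 0)
  C[2][0] = min over k of (A[2][0] + B[0][0] = 8 + -2 = 6, A[2][1] + B[1][0] = 7 + 7 = 14, A[2][2] + B[2][0] = 10 + 2 = 12) = 6 (attained at k = 0)
  C[2][1] = min over k of (A[2][0] + B[0][1] = 8 + 1 = 9, A[2][1] + B[1][1] = 7 + 10 = 17, A[2][2] + B[2][1] = 10 + 0 = 10) = 9 (attained at k = 0)
  C[2][2] = min over k of (A[2][0] + B[0][2] = 8 + -3 = 5, A[2][1] + B[1][2] = 7 + 10 = 17, A[2][2] + B[2][2] = 10 + 8 = 18) = 5 (attained at k = 0)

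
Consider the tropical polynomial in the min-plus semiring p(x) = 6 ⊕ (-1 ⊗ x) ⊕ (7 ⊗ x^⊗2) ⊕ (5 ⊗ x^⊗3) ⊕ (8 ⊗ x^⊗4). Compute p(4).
p(4) = 3

A tropical monomial a ⊗ x^⊗i evaluates to a + i · x. Evaluating each term at x = 4:
  Term 0 contributes 6 + 0 · 4 = 6
  Term 1 contributes -1 + 1 · 4 = 3
  Term 2 contributes 7 + 2 · 4 = 15
  Term 3 contributes 5 + 3 · 4 = 17
  Term 4 contributes 8 + 4 · 4 = 24
p(4) = ⊕ of these = min[6, 3, 15, 17, 24] = 3.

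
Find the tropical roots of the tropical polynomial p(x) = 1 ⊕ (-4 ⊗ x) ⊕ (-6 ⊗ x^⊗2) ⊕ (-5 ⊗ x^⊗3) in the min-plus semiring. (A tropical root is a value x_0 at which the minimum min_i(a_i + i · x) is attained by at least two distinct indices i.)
Roots: {-1, 2, 5}

Each tropical root is a break point of the lower envelope of the lines y = a_i + i · x (there are 4 lines, with slopes 0, 1, ..., 3). Only the lines that attain the minimum somewhere contribute to roots; other lines are dominated. Here the surviving (envelope) indices are i = 3, i = 2, i = 1, i = 0.
Intersections between consecutive envelope lines give the roots: for adjacent envelope indices i < j the intersection is x = (a_i − a_j) / (j − i). Reading off the sorted break points: {-1, 2, 5}.
Verification: at each break x_0, at least two indices attain the minimum of min_i(a_i + i · x_0).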